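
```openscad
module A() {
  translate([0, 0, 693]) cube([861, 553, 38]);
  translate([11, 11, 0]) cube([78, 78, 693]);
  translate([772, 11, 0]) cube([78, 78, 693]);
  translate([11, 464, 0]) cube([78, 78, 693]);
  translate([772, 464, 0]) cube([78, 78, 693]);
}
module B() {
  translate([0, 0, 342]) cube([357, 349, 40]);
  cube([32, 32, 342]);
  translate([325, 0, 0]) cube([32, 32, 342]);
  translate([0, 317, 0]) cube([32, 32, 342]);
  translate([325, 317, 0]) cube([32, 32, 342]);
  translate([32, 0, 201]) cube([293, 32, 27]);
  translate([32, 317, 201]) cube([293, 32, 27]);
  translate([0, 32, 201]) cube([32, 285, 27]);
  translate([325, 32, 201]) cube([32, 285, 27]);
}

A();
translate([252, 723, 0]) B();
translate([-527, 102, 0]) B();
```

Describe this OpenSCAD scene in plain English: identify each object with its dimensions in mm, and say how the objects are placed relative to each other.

A is a rectangular dining table. The top is 861×553×38 mm with its upper surface at z = 731 mm. It stands on four 78×78 mm square legs, each inset 11 mm from the nearest pair of top edges, running from the floor to the underside of the top.

B is a four-legged stool. The seat is 357×349 mm, 40 mm thick, top at z = 382 mm. It stands on four square legs, each 32×32 mm in cross-section, from z = 0 to the seat underside, each flush with a corner of the seat. Four stretchers, 32 mm wide and 27 mm tall, connect adjacent legs with their undersides at z = 201 mm, each running between the inner faces of the legs it joins and aligned with the legs' outer faces on the other axis.

Two stools sit around the table at the +y, −x sides.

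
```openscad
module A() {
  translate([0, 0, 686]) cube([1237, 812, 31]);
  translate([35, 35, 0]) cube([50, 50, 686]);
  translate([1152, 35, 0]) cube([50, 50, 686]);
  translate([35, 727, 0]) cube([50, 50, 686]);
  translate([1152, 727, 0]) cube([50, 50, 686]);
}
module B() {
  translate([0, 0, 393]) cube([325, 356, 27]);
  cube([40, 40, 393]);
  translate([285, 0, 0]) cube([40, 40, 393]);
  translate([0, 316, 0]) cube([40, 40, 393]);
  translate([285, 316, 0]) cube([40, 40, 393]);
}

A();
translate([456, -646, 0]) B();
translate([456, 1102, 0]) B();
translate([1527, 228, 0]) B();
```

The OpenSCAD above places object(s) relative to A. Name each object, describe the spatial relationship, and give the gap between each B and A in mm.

Each stool's nearest face is 290 mm from the table's bounding box.

A is a table. B is a stool. Three stools sit around the table at the −y, +y, +x sides. The gap between each stool and the table is 290 mm.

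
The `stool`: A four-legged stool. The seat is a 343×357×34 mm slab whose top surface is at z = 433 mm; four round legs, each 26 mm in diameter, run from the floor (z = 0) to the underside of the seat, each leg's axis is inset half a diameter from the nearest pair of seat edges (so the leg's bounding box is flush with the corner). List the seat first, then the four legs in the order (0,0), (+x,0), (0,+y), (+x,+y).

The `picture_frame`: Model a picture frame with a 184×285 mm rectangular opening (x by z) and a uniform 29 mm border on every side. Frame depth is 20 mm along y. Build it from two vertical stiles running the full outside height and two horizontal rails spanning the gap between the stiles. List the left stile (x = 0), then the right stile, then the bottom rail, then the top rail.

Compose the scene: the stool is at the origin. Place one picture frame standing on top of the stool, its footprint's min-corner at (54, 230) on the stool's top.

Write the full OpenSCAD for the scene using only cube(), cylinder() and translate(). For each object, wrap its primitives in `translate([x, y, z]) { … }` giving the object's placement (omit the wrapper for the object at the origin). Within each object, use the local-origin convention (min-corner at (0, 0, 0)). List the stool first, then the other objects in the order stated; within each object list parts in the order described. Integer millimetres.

translate([0, 0, 399]) cube([343, 357, 34]);
translate([13, 13, 0]) cylinder(h = 399, r = 13);
translate([330, 13, 0]) cylinder(h = 399, r = 13);
translate([13, 344, 0]) cylinder(h = 399, r = 13);
translate([330, 344, 0]) cylinder(h = 399, r = 13);
translate([54, 230, 433]) {
  cube([29, 20, 343]);
  translate([213, 0, 0]) cube([29, 20, 343]);
  translate([29, 0, 0]) cube([184, 20, 29]);
  translate([29, 0, 314]) cube([184, 20, 29]);
}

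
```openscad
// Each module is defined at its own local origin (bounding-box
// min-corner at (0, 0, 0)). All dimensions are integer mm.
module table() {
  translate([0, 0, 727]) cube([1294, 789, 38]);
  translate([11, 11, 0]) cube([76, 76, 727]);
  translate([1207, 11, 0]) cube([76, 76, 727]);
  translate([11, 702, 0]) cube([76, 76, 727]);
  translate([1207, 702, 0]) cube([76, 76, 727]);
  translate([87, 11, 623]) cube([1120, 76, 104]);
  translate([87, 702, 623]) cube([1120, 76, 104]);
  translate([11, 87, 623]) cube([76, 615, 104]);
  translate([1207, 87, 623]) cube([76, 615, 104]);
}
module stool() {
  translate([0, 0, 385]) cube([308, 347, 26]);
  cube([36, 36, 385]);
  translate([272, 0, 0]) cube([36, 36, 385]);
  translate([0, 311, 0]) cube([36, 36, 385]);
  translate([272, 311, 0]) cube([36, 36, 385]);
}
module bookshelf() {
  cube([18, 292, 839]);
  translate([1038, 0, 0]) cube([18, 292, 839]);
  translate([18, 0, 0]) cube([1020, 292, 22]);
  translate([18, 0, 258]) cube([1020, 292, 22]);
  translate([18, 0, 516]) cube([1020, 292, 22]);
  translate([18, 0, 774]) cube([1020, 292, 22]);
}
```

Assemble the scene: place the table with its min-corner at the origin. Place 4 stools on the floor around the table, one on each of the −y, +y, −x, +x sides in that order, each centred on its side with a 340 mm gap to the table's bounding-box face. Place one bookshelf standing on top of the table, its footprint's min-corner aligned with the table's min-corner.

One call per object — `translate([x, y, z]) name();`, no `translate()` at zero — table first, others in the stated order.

table();
translate([493, -687, 0]) stool();
translate([493, 1129, 0]) stool();
translate([-648, 221, 0]) stool();
translate([1634, 221, 0]) stool();
translate([0, 0, 765]) bookshelf();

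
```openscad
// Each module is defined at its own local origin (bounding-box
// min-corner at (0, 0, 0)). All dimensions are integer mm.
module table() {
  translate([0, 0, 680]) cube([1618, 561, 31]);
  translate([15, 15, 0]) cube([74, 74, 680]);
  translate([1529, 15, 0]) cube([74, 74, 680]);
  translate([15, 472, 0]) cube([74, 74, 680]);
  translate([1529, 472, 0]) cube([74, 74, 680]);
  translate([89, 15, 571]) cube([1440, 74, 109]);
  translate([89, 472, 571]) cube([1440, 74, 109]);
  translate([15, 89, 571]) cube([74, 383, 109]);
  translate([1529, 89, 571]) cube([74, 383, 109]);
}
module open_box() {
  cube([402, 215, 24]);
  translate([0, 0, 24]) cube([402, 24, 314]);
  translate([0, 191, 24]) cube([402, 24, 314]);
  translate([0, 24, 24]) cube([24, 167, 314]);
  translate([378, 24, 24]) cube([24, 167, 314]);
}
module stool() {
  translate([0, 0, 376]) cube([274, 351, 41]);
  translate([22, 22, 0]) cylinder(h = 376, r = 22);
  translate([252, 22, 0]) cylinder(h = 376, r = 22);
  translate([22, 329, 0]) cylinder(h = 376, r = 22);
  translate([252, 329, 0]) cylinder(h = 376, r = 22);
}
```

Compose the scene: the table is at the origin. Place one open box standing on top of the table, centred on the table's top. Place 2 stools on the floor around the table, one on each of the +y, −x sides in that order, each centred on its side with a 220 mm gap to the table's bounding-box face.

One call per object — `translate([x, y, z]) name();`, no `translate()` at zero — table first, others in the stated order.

table();
translate([608, 173, 711]) open_box();
translate([672, 781, 0]) stool();
translate([-494, 105, 0]) stool();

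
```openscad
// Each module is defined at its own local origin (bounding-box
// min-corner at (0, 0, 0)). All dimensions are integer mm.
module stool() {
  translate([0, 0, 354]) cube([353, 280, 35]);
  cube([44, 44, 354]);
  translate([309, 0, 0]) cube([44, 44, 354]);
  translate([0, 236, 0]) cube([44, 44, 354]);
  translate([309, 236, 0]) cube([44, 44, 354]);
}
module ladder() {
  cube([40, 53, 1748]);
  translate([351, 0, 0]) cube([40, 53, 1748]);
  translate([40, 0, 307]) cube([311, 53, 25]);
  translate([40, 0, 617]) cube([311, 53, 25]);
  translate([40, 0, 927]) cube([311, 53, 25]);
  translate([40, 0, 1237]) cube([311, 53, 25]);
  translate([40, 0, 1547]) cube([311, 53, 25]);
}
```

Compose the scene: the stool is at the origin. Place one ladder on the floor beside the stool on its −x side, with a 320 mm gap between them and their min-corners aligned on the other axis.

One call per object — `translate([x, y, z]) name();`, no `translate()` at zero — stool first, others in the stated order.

stool();
translate([-711, 0, 0]) ladder();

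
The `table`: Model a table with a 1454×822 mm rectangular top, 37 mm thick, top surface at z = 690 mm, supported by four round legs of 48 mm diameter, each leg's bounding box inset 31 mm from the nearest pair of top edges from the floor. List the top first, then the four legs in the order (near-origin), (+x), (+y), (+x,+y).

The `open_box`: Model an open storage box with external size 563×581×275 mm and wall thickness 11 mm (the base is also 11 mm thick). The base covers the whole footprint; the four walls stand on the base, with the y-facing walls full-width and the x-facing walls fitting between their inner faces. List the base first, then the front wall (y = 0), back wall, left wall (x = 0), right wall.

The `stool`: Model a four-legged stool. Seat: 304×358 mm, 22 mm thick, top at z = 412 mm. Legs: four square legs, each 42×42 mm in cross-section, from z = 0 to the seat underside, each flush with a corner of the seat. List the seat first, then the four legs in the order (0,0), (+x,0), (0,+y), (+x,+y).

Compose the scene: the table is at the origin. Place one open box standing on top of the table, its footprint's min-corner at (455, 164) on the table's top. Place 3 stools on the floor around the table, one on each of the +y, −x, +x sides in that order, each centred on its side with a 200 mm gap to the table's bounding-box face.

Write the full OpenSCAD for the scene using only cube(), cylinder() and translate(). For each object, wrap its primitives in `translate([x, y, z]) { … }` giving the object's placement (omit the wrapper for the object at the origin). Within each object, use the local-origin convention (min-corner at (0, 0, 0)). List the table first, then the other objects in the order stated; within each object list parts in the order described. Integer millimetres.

translate([0, 0, 653]) cube([1454, 822, 37]);
translate([55, 55, 0]) cylinder(h = 653, r = 24);
translate([1399, 55, 0]) cylinder(h = 653, r = 24);
translate([55, 767, 0]) cylinder(h = 653, r = 24);
translate([1399, 767, 0]) cylinder(h = 653, r = 24);
translate([455, 164, 690]) {
  cube([563, 581, 11]);
  translate([0, 0, 11]) cube([563, 11, 264]);
  translate([0, 570, 11]) cube([563, 11, 264]);
  translate([0, 11, 11]) cube([11, 559, 264]);
  translate([552, 11, 11]) cube([11, 559, 264]);
}
translate([575, 1022, 0]) {
  translate([0, 0, 390]) cube([304, 358, 22]);
  cube([42, 42, 390]);
  translate([262, 0, 0]) cube([42, 42, 390]);
  translate([0, 316, 0]) cube([42, 42, 390]);
  translate([262, 316, 0]) cube([42, 42, 390]);
}
translate([-504, 232, 0]) {
  translate([0, 0, 390]) cube([304, 358, 22]);
  cube([42, 42, 390]);
  translate([262, 0, 0]) cube([42, 42, 390]);
  translate([0, 316, 0]) cube([42, 42, 390]);
  translate([262, 316, 0]) cube([42, 42, 390]);
}
translate([1654, 232, 0]) {
  translate([0, 0, 390]) cube([304, 358, 22]);
  cube([42, 42, 390]);
  translate([262, 0, 0]) cube([42, 42, 390]);
  translate([0, 316, 0]) cube([42, 42, 390]);
  translate([262, 316, 0]) cube([42, 42, 390]);
}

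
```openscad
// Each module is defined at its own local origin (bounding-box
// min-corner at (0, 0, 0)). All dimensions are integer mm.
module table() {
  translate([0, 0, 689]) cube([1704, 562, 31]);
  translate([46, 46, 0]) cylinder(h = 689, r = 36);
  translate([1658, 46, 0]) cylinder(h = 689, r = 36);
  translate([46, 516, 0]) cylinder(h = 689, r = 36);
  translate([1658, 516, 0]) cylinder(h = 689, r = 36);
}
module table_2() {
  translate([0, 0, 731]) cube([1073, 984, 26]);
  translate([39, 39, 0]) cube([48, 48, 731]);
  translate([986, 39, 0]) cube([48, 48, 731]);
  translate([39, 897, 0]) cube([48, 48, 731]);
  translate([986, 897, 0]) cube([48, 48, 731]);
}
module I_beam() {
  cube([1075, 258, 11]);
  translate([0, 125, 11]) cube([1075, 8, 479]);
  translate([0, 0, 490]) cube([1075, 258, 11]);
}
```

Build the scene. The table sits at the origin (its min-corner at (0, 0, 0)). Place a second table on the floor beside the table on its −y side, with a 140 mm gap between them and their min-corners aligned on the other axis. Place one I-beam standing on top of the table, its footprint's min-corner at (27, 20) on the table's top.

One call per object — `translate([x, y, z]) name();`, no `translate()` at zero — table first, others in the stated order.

table();
translate([0, -1124, 0]) table_2();
translate([27, 20, 720]) I_beam();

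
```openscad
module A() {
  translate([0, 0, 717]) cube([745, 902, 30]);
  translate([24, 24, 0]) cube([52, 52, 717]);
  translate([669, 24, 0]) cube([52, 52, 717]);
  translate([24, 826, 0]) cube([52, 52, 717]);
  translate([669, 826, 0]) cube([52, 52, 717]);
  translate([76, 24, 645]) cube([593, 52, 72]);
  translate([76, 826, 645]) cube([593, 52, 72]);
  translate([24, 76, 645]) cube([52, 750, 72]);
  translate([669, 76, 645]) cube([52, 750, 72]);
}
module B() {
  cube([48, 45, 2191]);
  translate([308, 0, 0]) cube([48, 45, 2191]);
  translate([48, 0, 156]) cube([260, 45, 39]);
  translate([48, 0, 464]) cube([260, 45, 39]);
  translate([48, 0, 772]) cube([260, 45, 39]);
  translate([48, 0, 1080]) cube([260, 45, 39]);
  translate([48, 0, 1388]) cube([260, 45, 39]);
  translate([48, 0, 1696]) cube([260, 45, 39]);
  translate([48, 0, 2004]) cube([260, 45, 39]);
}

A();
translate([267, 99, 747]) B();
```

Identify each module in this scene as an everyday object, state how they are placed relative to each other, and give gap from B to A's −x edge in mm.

A is a table. B is a ladder. The ladder is on top of the table. The gap from the ladder to the table's −x edge is 267 mm.

The ladder's min-x is at 267; the table's min-x is 0; gap = 267 mm.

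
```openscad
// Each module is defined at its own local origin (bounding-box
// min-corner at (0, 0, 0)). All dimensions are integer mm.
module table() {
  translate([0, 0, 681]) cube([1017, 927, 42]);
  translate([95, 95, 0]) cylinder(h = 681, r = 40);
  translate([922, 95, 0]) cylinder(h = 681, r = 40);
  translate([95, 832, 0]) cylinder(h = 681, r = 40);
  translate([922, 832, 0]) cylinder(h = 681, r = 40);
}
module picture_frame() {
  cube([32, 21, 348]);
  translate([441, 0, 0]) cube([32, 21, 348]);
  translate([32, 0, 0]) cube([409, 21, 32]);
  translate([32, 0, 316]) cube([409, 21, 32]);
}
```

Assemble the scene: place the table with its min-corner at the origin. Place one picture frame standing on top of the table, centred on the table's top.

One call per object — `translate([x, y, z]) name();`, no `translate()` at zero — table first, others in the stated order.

table();
translate([272, 453, 723]) picture_frame();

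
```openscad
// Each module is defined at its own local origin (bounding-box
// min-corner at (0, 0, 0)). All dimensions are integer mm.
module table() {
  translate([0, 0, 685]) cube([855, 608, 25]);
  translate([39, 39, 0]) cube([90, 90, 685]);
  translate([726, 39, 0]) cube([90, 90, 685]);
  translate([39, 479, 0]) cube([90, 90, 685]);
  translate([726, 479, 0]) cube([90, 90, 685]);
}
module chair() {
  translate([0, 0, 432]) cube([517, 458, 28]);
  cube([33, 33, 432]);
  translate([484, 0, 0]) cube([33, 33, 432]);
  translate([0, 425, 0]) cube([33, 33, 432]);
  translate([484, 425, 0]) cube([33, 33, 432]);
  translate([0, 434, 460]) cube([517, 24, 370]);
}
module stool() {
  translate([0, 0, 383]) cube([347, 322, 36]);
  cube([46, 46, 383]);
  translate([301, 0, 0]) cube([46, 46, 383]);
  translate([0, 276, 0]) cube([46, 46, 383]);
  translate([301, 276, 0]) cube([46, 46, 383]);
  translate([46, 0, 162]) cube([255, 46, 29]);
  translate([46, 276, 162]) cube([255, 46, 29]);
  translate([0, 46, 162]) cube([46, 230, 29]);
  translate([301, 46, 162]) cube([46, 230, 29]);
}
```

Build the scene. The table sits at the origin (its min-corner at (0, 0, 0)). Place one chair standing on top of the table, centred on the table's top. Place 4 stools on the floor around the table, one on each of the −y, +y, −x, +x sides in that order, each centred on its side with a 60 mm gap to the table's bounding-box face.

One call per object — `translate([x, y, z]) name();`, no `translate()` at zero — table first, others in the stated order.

table();
translate([169, 75, 710]) chair();
translate([254, -382, 0]) stool();
translate([254, 668, 0]) stool();
translate([-407, 143, 0]) stool();
translate([915, 143, 0]) stool();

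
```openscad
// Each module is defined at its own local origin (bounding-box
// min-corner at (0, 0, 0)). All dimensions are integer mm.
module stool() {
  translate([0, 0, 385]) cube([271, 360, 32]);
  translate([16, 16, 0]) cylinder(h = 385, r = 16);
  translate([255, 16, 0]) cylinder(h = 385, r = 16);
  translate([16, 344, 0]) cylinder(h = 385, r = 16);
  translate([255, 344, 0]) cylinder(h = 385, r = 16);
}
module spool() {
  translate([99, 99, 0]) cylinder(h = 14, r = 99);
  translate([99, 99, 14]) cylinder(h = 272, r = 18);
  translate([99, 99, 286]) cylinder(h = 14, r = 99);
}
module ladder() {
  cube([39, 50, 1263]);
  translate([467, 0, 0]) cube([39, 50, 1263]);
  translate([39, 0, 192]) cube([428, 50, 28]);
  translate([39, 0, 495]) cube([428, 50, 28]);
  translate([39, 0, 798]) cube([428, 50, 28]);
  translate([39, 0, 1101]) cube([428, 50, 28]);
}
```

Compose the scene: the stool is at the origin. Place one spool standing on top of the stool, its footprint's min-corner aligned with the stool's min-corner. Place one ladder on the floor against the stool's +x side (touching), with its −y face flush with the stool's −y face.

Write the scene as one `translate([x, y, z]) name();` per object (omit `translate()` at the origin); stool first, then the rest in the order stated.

stool();
translate([0, 0, 417]) spool();
translate([271, 0, 0]) ladder();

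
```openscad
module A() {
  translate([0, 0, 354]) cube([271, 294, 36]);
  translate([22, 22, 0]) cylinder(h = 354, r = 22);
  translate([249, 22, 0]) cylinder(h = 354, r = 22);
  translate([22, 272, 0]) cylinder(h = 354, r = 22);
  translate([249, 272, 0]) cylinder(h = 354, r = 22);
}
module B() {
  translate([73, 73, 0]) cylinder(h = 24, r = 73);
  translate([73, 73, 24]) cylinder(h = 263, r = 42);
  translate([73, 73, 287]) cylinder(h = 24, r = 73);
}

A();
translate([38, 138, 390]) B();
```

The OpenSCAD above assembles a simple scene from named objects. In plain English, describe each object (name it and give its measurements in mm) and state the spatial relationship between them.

A is a simple wooden stool: a rectangular seat 271 mm (x) by 294 mm (y), 36 mm thick, top face at z = 390 mm, on four round legs, each 44 mm in diameter. The legs rest on z = 0, each leg's axis is inset half a diameter from the nearest pair of seat edges (so the leg's bounding box is flush with the corner).

B is a spool: two coaxial disc flanges of radius 73 mm and thickness 24 mm, joined by a core cylinder of radius 42 mm and height 263 mm. The lower flange rests on z = 0 and the three cylinders share a vertical axis.

The spool is on top of the stool.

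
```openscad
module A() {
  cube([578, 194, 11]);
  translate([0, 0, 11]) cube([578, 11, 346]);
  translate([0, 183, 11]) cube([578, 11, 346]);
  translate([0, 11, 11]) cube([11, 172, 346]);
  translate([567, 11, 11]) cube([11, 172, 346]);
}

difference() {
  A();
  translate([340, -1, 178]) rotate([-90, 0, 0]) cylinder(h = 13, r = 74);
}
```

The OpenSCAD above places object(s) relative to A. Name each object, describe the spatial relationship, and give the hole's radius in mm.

The subtracted cylinder has r = 74 mm.

A is an open box. The open box has a circular hole through its front wall. The hole's radius is 74 mm.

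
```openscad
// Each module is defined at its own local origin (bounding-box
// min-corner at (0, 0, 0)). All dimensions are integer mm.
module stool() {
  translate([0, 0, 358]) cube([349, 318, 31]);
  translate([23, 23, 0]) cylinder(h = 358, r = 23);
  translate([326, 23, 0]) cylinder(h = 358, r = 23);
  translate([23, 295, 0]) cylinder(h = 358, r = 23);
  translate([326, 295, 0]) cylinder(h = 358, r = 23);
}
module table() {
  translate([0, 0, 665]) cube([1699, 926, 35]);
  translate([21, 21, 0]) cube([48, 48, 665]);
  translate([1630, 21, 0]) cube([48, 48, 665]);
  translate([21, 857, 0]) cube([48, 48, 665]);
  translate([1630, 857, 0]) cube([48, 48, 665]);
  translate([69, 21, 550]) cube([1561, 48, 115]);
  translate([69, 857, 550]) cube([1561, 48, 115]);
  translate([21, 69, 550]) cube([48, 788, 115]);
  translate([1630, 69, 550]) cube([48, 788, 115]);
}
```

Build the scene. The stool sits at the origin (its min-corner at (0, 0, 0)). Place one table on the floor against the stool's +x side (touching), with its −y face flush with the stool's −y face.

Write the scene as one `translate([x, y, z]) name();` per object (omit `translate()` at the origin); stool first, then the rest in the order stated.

stool();
translate([349, 0, 0]) table();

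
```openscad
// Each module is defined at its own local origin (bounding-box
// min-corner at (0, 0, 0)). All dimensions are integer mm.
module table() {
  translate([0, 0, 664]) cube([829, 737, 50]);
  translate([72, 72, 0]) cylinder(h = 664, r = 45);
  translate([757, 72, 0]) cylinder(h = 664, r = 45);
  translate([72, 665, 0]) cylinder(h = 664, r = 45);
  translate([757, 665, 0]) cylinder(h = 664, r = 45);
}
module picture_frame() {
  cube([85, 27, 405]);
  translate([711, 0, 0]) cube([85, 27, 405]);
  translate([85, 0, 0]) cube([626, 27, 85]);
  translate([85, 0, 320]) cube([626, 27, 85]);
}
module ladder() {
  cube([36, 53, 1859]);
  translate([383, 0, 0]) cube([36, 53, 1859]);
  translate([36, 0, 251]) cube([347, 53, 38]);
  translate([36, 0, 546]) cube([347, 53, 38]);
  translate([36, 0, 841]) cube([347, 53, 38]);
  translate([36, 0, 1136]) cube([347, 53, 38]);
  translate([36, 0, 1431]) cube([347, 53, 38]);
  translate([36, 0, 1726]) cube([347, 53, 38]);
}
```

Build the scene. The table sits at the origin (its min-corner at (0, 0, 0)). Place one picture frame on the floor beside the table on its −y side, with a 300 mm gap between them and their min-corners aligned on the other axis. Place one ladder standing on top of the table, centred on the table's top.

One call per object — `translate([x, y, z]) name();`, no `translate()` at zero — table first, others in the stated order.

table();
translate([0, -327, 0]) picture_frame();
translate([205, 342, 714]) ladder();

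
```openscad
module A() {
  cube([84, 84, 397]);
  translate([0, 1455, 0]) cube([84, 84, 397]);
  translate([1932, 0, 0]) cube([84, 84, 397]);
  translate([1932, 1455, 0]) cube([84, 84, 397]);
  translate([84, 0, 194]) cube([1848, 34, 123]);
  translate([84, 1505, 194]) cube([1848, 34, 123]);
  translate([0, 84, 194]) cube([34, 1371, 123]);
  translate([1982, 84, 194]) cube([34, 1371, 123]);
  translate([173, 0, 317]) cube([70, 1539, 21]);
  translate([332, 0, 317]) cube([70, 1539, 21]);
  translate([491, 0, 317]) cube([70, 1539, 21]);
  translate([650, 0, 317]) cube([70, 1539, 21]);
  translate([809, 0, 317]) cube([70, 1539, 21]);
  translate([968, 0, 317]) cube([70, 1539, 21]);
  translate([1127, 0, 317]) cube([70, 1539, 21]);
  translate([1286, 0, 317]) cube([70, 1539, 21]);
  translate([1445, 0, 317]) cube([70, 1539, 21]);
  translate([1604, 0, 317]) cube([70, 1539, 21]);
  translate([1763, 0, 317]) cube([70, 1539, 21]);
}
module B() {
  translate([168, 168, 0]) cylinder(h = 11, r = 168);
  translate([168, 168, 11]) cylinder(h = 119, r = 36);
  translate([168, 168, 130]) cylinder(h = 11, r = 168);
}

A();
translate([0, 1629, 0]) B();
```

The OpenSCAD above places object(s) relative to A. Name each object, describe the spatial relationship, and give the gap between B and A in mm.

A is a bed frame. B is a spool. The spool is on the floor beside the bed frame on its +y side. The gap between the spool and the bed frame is 90 mm.

The spool's nearest face is 90 mm from the bed frame's +y face.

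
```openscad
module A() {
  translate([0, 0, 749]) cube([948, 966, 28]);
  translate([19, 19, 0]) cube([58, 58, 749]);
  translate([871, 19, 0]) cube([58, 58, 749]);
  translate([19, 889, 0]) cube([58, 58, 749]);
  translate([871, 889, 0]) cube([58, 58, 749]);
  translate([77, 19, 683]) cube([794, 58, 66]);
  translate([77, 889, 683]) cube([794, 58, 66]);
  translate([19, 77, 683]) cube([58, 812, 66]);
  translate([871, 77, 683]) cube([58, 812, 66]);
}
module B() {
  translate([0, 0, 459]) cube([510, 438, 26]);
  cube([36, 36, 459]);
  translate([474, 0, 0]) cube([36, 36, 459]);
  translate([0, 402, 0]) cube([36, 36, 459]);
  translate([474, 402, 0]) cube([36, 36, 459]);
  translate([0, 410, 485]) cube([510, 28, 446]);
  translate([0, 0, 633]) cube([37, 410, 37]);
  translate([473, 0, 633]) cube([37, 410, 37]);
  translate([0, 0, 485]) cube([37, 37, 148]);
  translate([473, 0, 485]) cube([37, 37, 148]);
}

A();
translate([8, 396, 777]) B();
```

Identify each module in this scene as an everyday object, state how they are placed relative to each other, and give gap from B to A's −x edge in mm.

A is a table. B is a chair. The chair is on top of the table. The gap from the chair to the table's −x edge is 8 mm.

The chair's min-x is at 8; the table's min-x is 0; gap = 8 mm.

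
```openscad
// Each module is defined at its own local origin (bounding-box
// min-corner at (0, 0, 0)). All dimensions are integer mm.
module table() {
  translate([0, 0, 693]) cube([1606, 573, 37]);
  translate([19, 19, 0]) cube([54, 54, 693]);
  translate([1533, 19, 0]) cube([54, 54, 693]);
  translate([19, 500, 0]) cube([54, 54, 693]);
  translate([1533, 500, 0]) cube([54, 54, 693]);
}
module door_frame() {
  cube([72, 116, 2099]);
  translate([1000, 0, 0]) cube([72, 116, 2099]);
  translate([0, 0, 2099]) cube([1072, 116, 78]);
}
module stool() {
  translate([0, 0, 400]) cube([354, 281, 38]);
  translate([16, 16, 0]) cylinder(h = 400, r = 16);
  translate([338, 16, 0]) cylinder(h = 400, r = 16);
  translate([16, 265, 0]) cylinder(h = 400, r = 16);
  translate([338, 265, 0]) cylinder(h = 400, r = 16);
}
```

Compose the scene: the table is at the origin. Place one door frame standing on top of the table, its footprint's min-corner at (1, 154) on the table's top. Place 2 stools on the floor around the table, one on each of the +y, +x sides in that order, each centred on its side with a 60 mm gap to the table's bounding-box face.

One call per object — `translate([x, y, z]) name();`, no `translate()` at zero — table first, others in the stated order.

table();
translate([1, 154, 730]) door_frame();
translate([626, 633, 0]) stool();
translate([1666, 146, 0]) stool();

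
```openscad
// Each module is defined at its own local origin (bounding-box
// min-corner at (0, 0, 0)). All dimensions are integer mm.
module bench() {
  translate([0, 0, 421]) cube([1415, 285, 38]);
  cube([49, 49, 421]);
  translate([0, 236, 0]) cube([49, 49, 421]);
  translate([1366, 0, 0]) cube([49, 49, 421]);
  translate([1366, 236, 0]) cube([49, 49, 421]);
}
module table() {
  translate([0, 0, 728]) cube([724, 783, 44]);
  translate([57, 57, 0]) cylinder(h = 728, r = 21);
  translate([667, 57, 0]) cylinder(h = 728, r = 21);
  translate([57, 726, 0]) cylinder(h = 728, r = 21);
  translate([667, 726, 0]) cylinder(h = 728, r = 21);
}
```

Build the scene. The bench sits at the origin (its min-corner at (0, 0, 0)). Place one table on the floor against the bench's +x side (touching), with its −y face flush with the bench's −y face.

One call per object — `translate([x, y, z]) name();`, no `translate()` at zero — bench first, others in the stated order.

bench();
translate([1415, 0, 0]) table();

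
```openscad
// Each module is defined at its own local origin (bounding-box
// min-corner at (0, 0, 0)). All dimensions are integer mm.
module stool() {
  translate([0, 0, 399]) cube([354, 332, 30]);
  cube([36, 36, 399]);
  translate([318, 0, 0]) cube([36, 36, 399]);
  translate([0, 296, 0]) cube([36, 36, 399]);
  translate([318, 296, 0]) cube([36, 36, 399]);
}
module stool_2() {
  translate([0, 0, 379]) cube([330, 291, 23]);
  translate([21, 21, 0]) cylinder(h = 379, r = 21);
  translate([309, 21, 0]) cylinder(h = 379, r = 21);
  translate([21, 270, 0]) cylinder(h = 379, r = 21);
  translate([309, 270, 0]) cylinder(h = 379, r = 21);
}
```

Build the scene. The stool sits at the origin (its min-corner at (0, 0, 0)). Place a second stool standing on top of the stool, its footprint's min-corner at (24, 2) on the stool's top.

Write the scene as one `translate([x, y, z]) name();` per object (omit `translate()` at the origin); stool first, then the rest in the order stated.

stool();
translate([24, 2, 429]) stool_2();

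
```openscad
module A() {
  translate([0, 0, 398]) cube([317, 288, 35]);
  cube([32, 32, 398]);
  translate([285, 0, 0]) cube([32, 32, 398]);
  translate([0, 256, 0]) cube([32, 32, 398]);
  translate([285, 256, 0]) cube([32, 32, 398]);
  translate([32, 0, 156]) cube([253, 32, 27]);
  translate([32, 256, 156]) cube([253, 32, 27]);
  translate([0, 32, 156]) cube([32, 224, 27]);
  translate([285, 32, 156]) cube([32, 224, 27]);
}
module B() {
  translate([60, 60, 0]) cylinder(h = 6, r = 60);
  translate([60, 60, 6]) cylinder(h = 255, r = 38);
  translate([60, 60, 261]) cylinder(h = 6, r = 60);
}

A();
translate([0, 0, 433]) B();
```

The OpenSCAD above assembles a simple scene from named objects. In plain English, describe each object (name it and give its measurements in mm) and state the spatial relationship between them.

A is a simple wooden stool: a rectangular seat 317 mm (x) by 288 mm (y), 35 mm thick, top face at z = 433 mm, on four square legs, each 32×32 mm in cross-section. The legs rest on z = 0, each flush with a corner of the seat. Four stretchers, 32 mm wide and 27 mm tall, connect adjacent legs with their undersides at z = 156 mm, each running between the inner faces of the legs it joins and aligned with the legs' outer faces on the other axis.

B is a spool: two coaxial disc flanges of radius 60 mm and thickness 6 mm, joined by a core cylinder of radius 38 mm and height 255 mm. The lower flange rests on z = 0 and the three cylinders share a vertical axis.

The spool is on top of the stool.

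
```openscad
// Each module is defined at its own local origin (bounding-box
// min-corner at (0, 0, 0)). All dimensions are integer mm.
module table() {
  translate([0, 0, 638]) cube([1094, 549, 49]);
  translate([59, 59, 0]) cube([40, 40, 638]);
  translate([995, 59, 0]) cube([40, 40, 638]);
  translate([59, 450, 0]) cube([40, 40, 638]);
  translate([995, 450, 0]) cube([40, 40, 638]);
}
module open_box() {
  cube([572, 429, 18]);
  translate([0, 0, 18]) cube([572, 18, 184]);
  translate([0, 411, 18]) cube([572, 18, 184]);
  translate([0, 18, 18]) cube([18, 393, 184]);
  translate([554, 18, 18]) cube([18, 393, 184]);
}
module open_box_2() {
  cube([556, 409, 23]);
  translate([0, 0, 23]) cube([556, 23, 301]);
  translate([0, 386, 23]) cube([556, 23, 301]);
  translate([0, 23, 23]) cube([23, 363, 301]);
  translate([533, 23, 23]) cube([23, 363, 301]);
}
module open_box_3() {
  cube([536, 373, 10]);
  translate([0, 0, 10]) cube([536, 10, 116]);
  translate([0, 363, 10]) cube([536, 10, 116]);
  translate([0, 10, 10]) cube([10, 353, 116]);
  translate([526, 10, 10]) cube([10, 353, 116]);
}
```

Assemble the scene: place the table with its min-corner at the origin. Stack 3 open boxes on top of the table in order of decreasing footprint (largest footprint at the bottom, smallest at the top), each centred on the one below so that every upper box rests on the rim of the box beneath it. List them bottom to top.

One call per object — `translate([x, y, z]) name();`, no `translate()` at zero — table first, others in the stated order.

table();
translate([261, 60, 687]) open_box();
translate([269, 70, 889]) open_box_2();
translate([279, 88, 1213]) open_box_3();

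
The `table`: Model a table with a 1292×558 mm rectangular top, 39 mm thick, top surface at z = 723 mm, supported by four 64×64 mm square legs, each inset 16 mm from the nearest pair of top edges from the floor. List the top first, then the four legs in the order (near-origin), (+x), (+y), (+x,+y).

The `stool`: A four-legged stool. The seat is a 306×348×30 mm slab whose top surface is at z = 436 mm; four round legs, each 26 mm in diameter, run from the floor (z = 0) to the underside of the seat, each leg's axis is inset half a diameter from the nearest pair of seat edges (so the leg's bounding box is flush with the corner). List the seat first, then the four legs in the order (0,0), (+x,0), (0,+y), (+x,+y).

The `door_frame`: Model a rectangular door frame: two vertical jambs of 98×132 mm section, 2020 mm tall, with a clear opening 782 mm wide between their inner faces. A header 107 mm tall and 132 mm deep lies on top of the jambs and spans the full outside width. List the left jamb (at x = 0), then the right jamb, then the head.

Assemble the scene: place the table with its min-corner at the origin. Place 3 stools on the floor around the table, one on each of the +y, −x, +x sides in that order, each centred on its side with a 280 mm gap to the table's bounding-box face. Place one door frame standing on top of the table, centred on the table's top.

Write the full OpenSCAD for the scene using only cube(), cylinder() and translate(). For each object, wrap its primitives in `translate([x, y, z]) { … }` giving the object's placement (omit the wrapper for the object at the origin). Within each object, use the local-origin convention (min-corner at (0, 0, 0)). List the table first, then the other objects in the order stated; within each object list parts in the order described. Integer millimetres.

translate([0, 0, 684]) cube([1292, 558, 39]);
translate([16, 16, 0]) cube([64, 64, 684]);
translate([1212, 16, 0]) cube([64, 64, 684]);
translate([16, 478, 0]) cube([64, 64, 684]);
translate([1212, 478, 0]) cube([64, 64, 684]);
translate([493, 838, 0]) {
  translate([0, 0, 406]) cube([306, 348, 30]);
  translate([13, 13, 0]) cylinder(h = 406, r = 13);
  translate([293, 13, 0]) cylinder(h = 406, r = 13);
  translate([13, 335, 0]) cylinder(h = 406, r = 13);
  translate([293, 335, 0]) cylinder(h = 406, r = 13);
}
translate([-586, 105, 0]) {
  translate([0, 0, 406]) cube([306, 348, 30]);
  translate([13, 13, 0]) cylinder(h = 406, r = 13);
  translate([293, 13, 0]) cylinder(h = 406, r = 13);
  translate([13, 335, 0]) cylinder(h = 406, r = 13);
  translate([293, 335, 0]) cylinder(h = 406, r = 13);
}
translate([1572, 105, 0]) {
  translate([0, 0, 406]) cube([306, 348, 30]);
  translate([13, 13, 0]) cylinder(h = 406, r = 13);
  translate([293, 13, 0]) cylinder(h = 406, r = 13);
  translate([13, 335, 0]) cylinder(h = 406, r = 13);
  translate([293, 335, 0]) cylinder(h = 406, r = 13);
}
translate([157, 213, 723]) {
  cube([98, 132, 2020]);
  translate([880, 0, 0]) cube([98, 132, 2020]);
  translate([0, 0, 2020]) cube([978, 132, 107]);
}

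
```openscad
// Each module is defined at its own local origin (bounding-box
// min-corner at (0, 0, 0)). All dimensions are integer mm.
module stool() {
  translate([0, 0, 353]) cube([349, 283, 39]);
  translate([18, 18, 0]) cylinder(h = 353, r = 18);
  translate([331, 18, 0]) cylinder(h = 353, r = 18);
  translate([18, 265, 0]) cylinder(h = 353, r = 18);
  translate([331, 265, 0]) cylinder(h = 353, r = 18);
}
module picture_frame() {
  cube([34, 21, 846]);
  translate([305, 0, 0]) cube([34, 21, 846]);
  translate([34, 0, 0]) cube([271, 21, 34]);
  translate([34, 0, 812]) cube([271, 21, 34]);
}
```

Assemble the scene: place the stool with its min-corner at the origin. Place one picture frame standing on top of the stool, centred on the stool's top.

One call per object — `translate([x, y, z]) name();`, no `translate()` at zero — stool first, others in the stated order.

stool();
translate([5, 131, 392]) picture_frame();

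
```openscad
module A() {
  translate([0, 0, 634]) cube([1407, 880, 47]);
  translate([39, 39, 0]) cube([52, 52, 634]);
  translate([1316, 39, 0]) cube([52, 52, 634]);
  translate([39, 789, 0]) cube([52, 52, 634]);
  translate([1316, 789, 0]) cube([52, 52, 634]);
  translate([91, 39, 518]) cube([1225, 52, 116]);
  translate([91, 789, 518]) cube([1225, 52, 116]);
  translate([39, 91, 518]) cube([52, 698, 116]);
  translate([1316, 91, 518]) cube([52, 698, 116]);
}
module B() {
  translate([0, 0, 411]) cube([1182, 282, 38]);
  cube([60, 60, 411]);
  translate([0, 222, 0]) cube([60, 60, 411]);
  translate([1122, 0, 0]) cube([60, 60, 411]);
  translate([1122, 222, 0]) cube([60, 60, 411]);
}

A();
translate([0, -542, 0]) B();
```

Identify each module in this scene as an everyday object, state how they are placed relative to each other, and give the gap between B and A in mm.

A is a table. B is a bench. The bench is on the floor beside the table on its −y side. The gap between the bench and the table is 260 mm.

The bench's nearest face is 260 mm from the table's −y face.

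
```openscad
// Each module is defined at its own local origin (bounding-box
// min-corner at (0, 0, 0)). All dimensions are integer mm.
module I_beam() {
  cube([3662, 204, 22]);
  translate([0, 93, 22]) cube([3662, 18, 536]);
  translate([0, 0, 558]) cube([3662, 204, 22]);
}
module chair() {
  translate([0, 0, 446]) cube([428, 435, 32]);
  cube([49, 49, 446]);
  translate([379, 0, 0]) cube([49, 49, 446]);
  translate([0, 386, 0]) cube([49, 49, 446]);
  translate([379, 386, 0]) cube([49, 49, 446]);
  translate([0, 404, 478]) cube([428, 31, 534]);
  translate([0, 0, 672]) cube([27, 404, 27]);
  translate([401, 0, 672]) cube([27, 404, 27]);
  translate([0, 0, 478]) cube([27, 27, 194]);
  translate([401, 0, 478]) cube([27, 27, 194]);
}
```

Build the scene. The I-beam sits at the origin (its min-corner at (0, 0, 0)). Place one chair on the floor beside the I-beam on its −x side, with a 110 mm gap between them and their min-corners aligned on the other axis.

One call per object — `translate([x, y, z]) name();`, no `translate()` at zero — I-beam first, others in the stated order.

I_beam();
translate([-538, 0, 0]) chair();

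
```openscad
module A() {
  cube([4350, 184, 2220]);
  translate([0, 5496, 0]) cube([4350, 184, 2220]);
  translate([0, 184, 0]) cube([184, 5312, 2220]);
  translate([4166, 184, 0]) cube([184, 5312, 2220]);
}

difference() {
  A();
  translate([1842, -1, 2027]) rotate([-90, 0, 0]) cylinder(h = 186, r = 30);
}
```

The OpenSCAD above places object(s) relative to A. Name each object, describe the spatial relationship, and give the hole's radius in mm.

A is a house frame. The house frame has a circular hole through its front wall. The hole's radius is 30 mm.

The subtracted cylinder has r = 30 mm.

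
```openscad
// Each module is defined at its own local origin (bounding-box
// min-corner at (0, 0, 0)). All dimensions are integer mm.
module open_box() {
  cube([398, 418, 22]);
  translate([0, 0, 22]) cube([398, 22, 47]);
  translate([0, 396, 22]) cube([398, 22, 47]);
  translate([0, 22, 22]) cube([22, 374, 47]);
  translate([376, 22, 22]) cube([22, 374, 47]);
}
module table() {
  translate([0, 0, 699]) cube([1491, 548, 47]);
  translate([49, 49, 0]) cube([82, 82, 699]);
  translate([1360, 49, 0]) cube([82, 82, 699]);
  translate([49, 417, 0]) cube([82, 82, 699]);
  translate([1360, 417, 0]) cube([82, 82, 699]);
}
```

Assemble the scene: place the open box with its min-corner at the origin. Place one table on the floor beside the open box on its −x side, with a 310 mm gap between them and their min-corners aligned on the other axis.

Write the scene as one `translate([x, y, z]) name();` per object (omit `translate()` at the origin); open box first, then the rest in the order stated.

open_box();
translate([-1801, 0, 0]) table();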